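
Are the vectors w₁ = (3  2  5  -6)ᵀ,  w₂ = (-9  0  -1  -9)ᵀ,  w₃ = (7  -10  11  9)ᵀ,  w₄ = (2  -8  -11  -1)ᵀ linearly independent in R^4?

Place the vectors as rows of a 4×4 matrix and reduce to echelon form.
The reduction yields 4 nonzero rows, so the rank is 4.
Since rank = 4 (the number of vectors), the set is linearly independent.

linearly independent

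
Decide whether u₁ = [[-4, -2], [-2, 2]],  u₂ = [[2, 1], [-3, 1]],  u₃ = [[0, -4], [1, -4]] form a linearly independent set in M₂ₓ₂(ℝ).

Take coordinates with respect to the standard basis {E₁₁, E₁₂, E₂₁, E₂₂}.
Place the vectors as rows of a 3×4 matrix and reduce to echelon form.
The reduction yields 3 nonzero rows, so the rank is 3.
Since rank = 3 (the number of vectors), the set is linearly independent.

linearly independent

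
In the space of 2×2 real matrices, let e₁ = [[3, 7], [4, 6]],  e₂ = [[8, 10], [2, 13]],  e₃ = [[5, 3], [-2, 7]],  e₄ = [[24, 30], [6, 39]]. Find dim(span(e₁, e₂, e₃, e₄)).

Use coordinates relative to {E₁₁, E₁₂, E₂₁, E₂₂}.
Form the matrix with e₁, e₂, e₃, e₄ as columns and reduce.
The echelon form has 2 nonzero rows, so the rank is 2.

2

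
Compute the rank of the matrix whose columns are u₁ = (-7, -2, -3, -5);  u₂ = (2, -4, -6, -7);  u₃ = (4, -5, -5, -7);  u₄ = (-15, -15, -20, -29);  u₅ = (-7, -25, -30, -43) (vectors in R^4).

3

Put the 4×5 matrix [u₁|u₂|u₃|u₄|u₅] into echelon form.
Reduction leaves 3 leading entries, giving rank 3.
(With 5 elements in a 4-dimensional space the rank is at most 4.)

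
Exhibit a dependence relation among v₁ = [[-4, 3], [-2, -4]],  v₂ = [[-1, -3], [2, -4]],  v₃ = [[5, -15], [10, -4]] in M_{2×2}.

2v₁ - 3v₂ + v₃ = 0

Take coordinates with respect to {E₁₁, E₁₂, E₂₁, E₂₂}.
Write the vectors as columns of a matrix and find a nonzero vector in its null space.
The free variable yields coefficients (2, -3, 1) (any nonzero multiple also works).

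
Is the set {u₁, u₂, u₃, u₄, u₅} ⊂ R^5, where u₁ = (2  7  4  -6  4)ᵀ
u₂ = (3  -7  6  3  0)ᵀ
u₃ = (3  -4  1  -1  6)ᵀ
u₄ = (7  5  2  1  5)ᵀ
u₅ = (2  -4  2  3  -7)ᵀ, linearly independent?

linearly independent

Form the 5×5 matrix with these as columns; its determinant is -15869.
A nonzero determinant means the columns are linearly independent.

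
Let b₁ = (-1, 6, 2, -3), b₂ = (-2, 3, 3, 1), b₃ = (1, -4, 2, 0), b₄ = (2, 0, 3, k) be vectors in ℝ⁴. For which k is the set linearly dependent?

k = -11/2

Place the vectors as rows of a 4×4 matrix; dependence ⇔ determinant zero.
Expanding, det = 34*k + 187.
Solving 34*k + 187 = 0 yields k = -11/2.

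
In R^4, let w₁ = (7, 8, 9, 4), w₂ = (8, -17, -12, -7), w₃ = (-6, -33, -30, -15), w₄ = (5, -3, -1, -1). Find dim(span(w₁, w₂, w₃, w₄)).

Row-reduce the 4×4 matrix with these as rows.
There are 2 pivot columns, so rank = 2.

2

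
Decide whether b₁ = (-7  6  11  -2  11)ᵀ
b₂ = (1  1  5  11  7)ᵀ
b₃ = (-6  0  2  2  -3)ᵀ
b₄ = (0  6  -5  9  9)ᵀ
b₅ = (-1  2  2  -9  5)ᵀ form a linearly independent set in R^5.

The matrix [b₁|b₂|b₃|b₄|b₅] has determinant -20286.
A nonzero determinant means the columns are linearly independent.

linearly independent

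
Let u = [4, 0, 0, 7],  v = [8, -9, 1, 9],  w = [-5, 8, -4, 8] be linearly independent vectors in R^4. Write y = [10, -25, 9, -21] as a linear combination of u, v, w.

y = -2u + v - 2w

Solve the system with u, v, w as columns and y as the right-hand side.
Row-reducing the augmented matrix gives the unique coefficients (c₁, c₂, c₃) = (-2, 1, -2).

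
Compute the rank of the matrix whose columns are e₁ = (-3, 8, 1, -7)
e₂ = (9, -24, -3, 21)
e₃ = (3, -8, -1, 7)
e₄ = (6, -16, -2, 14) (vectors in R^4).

rank 1

Apply Gaussian elimination to the matrix whose rows are e₁, e₂, e₃, e₄.
Reduction leaves 1 leading entry, giving rank 1.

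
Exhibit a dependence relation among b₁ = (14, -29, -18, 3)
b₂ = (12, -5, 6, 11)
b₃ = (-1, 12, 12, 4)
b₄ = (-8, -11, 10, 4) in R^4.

Row-reduce the matrix with b₁, b₂, b₃, b₄ as columns; the null space gives the coefficients.
The free variable yields coefficients (1, -1, 2, 0) (any nonzero multiple also works).

b₁ - b₂ + 2b₃ = 0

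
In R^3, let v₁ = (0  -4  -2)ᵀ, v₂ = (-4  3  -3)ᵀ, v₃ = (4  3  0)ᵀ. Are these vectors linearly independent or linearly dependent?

linearly independent

The matrix [v₁|v₂|v₃] has determinant 96.
A nonzero determinant means the columns are linearly independent.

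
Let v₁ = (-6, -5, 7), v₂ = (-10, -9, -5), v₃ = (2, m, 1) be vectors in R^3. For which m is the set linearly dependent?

m = 9/5

Place the vectors as rows of a 3×3 matrix; dependence ⇔ determinant zero.
Cofactor expansion gives det = 180 - 100*m.
Setting this to zero gives m = 9/5.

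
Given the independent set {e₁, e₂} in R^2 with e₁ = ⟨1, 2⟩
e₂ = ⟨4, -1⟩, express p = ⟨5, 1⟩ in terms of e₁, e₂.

Since e₁, e₂ are independent, the coefficients expressing p are uniquely determined by a linear system.
The system has the unique solution (a₁, a₂) = (1, 1).

p = e₁ + e₂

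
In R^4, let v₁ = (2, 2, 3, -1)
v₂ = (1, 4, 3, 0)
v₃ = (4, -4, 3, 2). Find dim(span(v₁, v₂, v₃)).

Row-reduce the 3×4 matrix with these as rows.
Reduction leaves 3 leading entries, giving rank 3.

dim = 3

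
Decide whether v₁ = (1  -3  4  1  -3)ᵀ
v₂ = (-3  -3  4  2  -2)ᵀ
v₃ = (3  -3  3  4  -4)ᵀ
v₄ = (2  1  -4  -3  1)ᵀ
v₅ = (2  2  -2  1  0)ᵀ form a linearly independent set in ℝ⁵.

linearly independent

Form the 5×5 matrix with these as columns; its determinant is 121.
A nonzero determinant means the columns are linearly independent.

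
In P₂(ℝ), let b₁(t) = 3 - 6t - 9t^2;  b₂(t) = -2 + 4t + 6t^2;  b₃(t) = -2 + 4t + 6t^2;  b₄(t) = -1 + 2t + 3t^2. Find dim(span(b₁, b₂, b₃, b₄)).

1

Pass to coordinate vectors with respect to the basis {1, t, t^2}.
Row-reduce the 4×3 matrix with these as rows.
Exactly 1 pivot survives; hence the rank is 1.
(With 4 elements in a 3-dimensional space the rank is at most 3.)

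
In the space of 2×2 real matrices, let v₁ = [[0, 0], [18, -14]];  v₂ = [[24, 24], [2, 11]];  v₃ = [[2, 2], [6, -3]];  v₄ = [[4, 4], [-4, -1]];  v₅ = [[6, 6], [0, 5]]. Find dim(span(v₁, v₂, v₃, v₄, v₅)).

3

Represent each element by its coordinate vector in ℝ⁴.
Form the matrix with v₁, v₂, v₃, v₄, v₅ as columns and reduce.
Reduction leaves 3 leading entries, giving rank 3.
(With 5 elements in a 4-dimensional space the rank is at most 4.)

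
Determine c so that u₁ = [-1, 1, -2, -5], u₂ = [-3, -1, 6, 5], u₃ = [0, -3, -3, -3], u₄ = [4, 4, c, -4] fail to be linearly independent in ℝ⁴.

The vectors are dependent exactly when the determinant of the matrix with rows u₁, u₂, u₃, u₄ vanishes.
The determinant works out to 72*c + 384.
This vanishes exactly when c = -16/3.

c = -16/3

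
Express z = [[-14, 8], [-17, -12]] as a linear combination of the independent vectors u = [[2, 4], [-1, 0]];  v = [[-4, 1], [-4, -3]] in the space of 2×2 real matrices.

z = u + 4v

Take coordinate vectors relative to {E₁₁, E₁₂, E₂₁, E₂₂}.
Solve the system with u, v as columns and z as the right-hand side.
Back-substitution yields (c₁, c₂) = (1, 4).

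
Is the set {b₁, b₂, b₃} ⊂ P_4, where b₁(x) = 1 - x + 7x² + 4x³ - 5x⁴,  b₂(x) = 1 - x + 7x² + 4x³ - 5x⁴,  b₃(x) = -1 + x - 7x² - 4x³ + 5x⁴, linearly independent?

Take coordinates with respect to the standard basis {1, x, …, x⁴}.
Place the vectors as rows of a 3×5 matrix and reduce to echelon form.
The reduction yields 1 nonzero row, so the rank is 1.
Since rank 1 < 3, the set is linearly dependent.

linearly dependent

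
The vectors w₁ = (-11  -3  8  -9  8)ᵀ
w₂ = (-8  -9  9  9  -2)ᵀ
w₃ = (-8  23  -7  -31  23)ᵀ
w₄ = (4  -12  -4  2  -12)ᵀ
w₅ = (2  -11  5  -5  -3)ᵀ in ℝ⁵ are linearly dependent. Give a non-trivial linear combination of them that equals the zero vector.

Solve the homogeneous system with w₁, w₂, w₃, w₄, w₅ as columns by row-reducing the coefficient matrix.
A generator of the null space is (2, -2, -1, 0, -1).

2w₁ - 2w₂ - w₃ - w₅ = 0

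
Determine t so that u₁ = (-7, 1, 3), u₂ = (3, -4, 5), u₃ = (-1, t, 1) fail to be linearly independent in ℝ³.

The set is linearly dependent precisely when det[u₁; u₂; u₃] = 0.
The determinant works out to 44*t + 8.
This vanishes exactly when t = -2/11.

t = -2/11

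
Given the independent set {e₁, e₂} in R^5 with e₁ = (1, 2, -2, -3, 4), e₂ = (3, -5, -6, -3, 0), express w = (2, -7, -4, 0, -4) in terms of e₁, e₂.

w = -e₁ + e₂

Solve the system with e₁, e₂ as columns and w as the right-hand side.
Row-reducing the augmented matrix gives the unique coefficients (a₁, a₂) = (-1, 1).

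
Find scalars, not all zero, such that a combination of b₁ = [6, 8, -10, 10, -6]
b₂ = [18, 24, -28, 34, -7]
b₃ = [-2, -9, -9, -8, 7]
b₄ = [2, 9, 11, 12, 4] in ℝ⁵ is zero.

3b₁ - b₂ + b₃ + b₄ = 0

Set up α₁b₁ + … + α₄b₄ = 0 and solve the homogeneous system.
The free variable yields coefficients (3, -1, 1, 1) (any nonzero multiple also works).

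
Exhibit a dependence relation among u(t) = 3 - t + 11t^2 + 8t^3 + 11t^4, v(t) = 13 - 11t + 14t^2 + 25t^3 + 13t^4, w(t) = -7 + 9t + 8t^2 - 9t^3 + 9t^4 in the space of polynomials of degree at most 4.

Pass to coordinate vectors relative to the basis {1, t, …, t^4}.
Row-reduce the matrix with u, v, w as columns; the null space gives the coefficients.
A generator of the null space is (2, -1, -1).

2u - v - w = 0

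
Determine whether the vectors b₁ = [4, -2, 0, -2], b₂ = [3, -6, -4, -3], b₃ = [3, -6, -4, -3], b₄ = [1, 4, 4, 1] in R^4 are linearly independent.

linearly dependent

Row-reduce the matrix whose columns are b₁, b₂, b₃, b₄.
The reduction yields 2 nonzero rows, so the rank is 2.
Since rank 2 < 4, the set is linearly dependent.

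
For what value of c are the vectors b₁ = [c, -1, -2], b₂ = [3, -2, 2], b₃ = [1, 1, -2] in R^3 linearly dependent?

c = 9

The set is linearly dependent precisely when det[b₁; b₂; b₃] = 0.
Expanding, det = 2*c - 18.
This vanishes exactly when c = 9.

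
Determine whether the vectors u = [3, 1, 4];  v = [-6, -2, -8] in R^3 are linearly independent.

One vector is a scalar multiple of another, so the set is dependent.

linearly dependent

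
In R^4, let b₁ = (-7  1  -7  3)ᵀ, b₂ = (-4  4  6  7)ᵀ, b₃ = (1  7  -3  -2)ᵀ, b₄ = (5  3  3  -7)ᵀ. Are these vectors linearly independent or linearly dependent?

linearly independent

Form the 4×4 matrix with these as columns; its determinant is -2432.
A nonzero determinant means the columns are linearly independent.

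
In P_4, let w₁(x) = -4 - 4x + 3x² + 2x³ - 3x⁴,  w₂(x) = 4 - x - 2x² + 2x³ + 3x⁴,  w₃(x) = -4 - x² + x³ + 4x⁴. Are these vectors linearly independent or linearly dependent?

Take coordinates with respect to the standard basis {1, x, …, x⁴}.
Row-reduce the matrix whose columns are w₁, w₂, w₃.
The reduction yields 3 nonzero rows, so the rank is 3.
Since rank = 3 (the number of vectors), the set is linearly independent.

linearly independent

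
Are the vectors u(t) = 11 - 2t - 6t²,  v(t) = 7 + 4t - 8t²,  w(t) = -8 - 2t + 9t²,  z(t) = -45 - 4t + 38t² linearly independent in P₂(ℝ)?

linearly dependent

Write each element as a coordinate vector in ℝ³ using {1, t, t²}.
There are 4 vectors in a 3-dimensional space, so they cannot be linearly independent.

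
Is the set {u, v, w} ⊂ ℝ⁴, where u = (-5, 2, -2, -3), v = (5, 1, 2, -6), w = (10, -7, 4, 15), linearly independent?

linearly dependent

Row-reduce the matrix whose columns are u, v, w.
The reduction yields 2 nonzero rows, so the rank is 2.
Since rank 2 < 3, the set is linearly dependent.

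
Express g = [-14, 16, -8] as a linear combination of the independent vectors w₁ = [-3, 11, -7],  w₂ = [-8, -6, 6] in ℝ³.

Since w₁, w₂ are independent, the coefficients expressing g are uniquely determined by a linear system.
The system has the unique solution (α₁, α₂) = (2, 1).

g = 2w₁ + w₂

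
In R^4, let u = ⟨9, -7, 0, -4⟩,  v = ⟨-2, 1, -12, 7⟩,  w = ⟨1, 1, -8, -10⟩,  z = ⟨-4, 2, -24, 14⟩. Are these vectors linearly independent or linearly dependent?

linearly dependent

One vector is a scalar multiple of another, so the set is dependent.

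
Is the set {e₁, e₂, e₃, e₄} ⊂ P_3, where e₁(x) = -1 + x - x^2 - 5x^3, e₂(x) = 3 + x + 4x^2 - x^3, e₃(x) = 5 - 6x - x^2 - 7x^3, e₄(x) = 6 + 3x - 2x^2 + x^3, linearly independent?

linearly independent

Take coordinates with respect to the standard basis {1, x, …, x^3}.
Place the vectors as rows of a 4×4 matrix and reduce to echelon form.
The reduction yields 4 nonzero rows, so the rank is 4.
Since rank = 4 (the number of vectors), the set is linearly independent.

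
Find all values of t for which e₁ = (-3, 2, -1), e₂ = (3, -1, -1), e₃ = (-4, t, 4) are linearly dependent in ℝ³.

Dependence holds iff the 3×3 matrix [e₁ e₂ e₃] is singular.
The determinant works out to -6*t.
This vanishes exactly when t = 0.

t = 0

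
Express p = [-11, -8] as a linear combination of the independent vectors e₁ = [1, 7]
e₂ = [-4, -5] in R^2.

p = e₁ + 3e₂

Set up the augmented matrix [e₁ | e₂ | p] and row-reduce.
Row-reducing the augmented matrix gives the unique coefficients (c₁, c₂) = (1, 3).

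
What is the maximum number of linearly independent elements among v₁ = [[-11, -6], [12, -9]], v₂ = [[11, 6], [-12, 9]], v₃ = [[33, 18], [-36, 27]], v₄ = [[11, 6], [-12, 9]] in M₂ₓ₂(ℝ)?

1

Use coordinates relative to {E₁₁, E₁₂, E₂₁, E₂₂}.
Put the 4×4 matrix [v₁|v₂|v₃|v₄] into echelon form.
There is 1 pivot column, so rank = 1.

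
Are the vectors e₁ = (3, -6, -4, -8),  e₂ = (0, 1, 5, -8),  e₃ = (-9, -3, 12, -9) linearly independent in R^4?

Row-reduce the matrix whose columns are e₁, e₂, e₃.
The reduction yields 3 nonzero rows, so the rank is 3.
Since rank = 3 (the number of vectors), the set is linearly independent.

linearly independent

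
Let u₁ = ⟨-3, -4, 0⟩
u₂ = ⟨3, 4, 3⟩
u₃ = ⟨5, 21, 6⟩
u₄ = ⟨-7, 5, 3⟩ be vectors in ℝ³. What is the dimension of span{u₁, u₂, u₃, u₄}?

Row-reduce the 4×3 matrix with these as rows.
Reduction leaves 3 leading entries, giving rank 3.
(With 4 elements in a 3-dimensional space the rank is at most 3.)

dim = 3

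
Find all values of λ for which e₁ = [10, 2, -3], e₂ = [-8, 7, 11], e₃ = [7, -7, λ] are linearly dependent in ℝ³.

Place the vectors as rows of a 3×3 matrix; dependence ⇔ determinant zero.
The determinant works out to 86*λ + 903.
Solving 86*λ + 903 = 0 yields λ = -21/2.

λ = -21/2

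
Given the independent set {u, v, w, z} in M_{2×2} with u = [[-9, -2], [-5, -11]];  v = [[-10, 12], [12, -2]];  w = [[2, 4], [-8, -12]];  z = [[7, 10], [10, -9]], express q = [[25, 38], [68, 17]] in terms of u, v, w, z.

q = -2u + v - 2w + 3z

Identify each element with its coordinate vector in ℝ⁴ via {E₁₁, E₁₂, E₂₁, E₂₂}.
Since u, v, w, z are independent, the coefficients expressing q are uniquely determined by a linear system.
Row-reducing the augmented matrix gives the unique coefficients (α₁, …, α₄) = (-2, 1, -2, 3).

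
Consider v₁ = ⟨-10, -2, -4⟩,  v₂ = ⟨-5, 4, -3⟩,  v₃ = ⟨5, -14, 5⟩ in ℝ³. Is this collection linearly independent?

Row-reduce the matrix whose columns are v₁, v₂, v₃.
The reduction yields 2 nonzero rows, so the rank is 2.
Since rank 2 < 3, the set is linearly dependent.
Indeed v₁ - 3v₂ - v₃ = 0.

linearly dependent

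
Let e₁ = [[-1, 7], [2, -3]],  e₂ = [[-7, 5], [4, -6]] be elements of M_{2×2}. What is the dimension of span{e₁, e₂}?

2

Use coordinates relative to {E₁₁, E₁₂, E₂₁, E₂₂}.
Apply Gaussian elimination to the matrix whose rows are e₁, e₂.
There are 2 pivot columns, so rank = 2.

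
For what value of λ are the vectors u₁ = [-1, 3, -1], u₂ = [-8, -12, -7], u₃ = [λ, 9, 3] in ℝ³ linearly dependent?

The set is linearly dependent precisely when det[u₁; u₂; u₃] = 0.
Cofactor expansion gives det = 117 - 33*λ.
Setting this to zero gives λ = 39/11.

λ = 39/11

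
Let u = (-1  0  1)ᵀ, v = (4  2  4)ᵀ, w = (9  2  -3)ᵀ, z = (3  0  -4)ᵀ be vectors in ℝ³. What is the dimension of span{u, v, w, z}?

Form the matrix with u, v, w, z as columns and reduce.
The echelon form has 3 nonzero rows, so the rank is 3.
(With 4 elements in a 3-dimensional space the rank is at most 3.)

3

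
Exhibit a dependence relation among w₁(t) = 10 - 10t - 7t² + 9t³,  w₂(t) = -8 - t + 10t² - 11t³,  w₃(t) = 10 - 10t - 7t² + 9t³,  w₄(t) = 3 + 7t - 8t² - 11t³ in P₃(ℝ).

Write each element as a vector in ℝ⁴ using {1, t, …, t³}.
Row-reduce the matrix with w₁, w₂, w₃, w₄ as columns; the null space gives the coefficients.
One solution (up to scaling) is (1, 0, -1, 0).

w₁ - w₃ = 0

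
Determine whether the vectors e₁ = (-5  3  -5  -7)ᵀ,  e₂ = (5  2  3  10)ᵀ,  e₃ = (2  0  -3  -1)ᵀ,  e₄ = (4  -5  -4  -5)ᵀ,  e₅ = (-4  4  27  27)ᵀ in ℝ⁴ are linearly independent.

There are 5 vectors in a 4-dimensional space, so they cannot be linearly independent.

linearly dependent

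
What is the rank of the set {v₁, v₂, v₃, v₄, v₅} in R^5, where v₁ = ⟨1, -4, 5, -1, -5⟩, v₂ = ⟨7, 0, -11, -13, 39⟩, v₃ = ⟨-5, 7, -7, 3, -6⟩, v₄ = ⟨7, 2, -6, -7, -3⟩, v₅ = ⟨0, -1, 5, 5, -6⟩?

Row-reduce the 5×5 matrix with these as rows.
Reduction leaves 4 leading entries, giving rank 4.

rank 4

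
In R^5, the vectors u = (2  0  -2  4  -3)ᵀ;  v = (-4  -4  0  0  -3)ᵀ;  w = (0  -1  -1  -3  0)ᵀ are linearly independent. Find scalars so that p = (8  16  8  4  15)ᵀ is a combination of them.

Solve the system with u, v, w as columns and p as the right-hand side.
The system has the unique solution (c₁, c₂, c₃) = (-2, -3, -4).

p = -2u - 3v - 4w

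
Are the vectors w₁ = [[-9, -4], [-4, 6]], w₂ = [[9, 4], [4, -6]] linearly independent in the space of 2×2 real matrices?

Write each element as a coordinate vector in ℝ⁴ using {E₁₁, E₁₂, E₂₁, E₂₂}.
Place the vectors as rows of a 2×4 matrix and reduce to echelon form.
The reduction yields 1 nonzero row, so the rank is 1.
Since rank 1 < 2, the set is linearly dependent.
Indeed w₁ + w₂ = 0.

linearly dependent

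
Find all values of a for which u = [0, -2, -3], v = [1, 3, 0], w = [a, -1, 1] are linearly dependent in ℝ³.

a = -5/9

Place the vectors as rows of a 3×3 matrix; dependence ⇔ determinant zero.
The determinant works out to 9*a + 5.
Setting this to zero gives a = -5/9.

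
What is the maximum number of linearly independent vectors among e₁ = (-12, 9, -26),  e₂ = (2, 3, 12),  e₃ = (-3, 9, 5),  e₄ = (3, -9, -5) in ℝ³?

Form the matrix with e₁, e₂, e₃, e₄ as columns and reduce.
Reduction leaves 2 leading entries, giving rank 2.
(With 4 elements in a 3-dimensional space the rank is at most 3.)

2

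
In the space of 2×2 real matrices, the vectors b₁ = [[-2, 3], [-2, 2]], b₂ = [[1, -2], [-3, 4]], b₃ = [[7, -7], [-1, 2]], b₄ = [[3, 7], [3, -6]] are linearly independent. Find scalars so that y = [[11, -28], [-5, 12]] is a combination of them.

Work in coordinates with respect to the standard basis {E₁₁, E₁₂, E₂₁, E₂₂}.
Solve the system with b₁, b₂, b₃, b₄ as columns and y as the right-hand side.
Row-reducing the augmented matrix gives the unique coefficients (a₁, …, a₄) = (1, -2, 3, -2).

y = b₁ - 2b₂ + 3b₃ - 2b₄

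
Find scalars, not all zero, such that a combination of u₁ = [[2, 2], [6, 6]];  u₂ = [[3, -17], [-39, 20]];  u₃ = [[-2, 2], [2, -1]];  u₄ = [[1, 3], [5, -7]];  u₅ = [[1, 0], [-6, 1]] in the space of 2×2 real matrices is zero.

Take coordinates with respect to {E₁₁, E₁₂, E₂₁, E₂₂}.
Write the vectors as columns of a matrix and find a nonzero vector in its null space.
The free variable yields coefficients (1, 1, 3, 3, -2) (any nonzero multiple also works).

u₁ + u₂ + 3u₃ + 3u₄ - 2u₅ = 0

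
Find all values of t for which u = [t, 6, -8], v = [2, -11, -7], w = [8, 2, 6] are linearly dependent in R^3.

t = -22

The vectors are dependent exactly when the determinant of the matrix with rows u, v, w vanishes.
The determinant works out to -52*t - 1144.
Setting this to zero gives t = -22.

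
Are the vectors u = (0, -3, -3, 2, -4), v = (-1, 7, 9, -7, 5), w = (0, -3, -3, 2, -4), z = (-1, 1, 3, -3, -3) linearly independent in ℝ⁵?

linearly dependent

Two of the vectors are equal, giving an immediate dependence.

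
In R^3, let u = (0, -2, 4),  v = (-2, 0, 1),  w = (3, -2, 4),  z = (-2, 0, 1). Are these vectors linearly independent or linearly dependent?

linearly dependent

There are 4 vectors in a 3-dimensional space, so they cannot be linearly independent.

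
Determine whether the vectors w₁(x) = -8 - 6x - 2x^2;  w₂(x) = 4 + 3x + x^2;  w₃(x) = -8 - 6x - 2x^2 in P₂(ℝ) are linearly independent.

Write each element as a coordinate vector in ℝ³ using {1, x, x^2}.
Row-reduce the matrix whose columns are w₁, w₂, w₃.
The reduction yields 1 nonzero row, so the rank is 1.
Since rank 1 < 3, the set is linearly dependent.

linearly dependent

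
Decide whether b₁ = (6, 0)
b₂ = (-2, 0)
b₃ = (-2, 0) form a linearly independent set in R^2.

linearly dependent

There are 3 vectors in a 2-dimensional space, so they cannot be linearly independent.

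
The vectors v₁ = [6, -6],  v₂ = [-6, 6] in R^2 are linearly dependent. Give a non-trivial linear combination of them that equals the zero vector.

v₁ + v₂ = 0

Write the vectors as columns of a matrix and find a nonzero vector in its null space.
The free variable yields coefficients (1, 1) (any nonzero multiple also works).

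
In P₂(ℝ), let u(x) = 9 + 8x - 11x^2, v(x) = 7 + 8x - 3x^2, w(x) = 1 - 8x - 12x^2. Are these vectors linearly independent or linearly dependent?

linearly independent

Write each element as a coordinate vector in ℝ³ using {1, x, x^2}.
Form the 3×3 matrix with these as columns; its determinant is 272.
A nonzero determinant means the columns are linearly independent.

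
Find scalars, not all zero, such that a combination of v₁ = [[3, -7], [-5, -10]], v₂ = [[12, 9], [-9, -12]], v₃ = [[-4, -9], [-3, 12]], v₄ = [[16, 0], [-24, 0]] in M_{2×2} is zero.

2v₂ + 2v₃ - v₄ = 0

Write each element as a vector in ℝ⁴ using {E₁₁, E₁₂, E₂₁, E₂₂}.
Row-reduce the matrix with v₁, v₂, v₃, v₄ as columns; the null space gives the coefficients.
A generator of the null space is (0, 2, 2, -1).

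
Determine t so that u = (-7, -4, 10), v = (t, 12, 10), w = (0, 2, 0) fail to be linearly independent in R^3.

The vectors are dependent exactly when the determinant of the matrix with rows u, v, w vanishes.
Cofactor expansion gives det = 20*t + 140.
This vanishes exactly when t = -7.

t = -7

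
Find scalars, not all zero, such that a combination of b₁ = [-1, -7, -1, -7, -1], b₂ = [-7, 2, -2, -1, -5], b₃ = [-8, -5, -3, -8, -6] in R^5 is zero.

b₁ + b₂ - b₃ = 0

Row-reduce the matrix with b₁, b₂, b₃ as columns; the null space gives the coefficients.
One solution (up to scaling) is (1, 1, -1).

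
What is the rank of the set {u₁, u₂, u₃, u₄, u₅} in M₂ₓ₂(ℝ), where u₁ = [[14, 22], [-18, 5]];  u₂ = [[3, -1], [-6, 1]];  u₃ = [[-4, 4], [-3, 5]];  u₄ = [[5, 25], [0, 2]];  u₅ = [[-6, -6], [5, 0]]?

Pass to coordinate vectors with respect to the basis {E₁₁, E₁₂, E₂₁, E₂₂}.
Apply Gaussian elimination to the matrix whose rows are u₁, u₂, u₃, u₄, u₅.
Exactly 3 pivots survive; hence the rank is 3.
(With 5 elements in a 4-dimensional space the rank is at most 4.)

3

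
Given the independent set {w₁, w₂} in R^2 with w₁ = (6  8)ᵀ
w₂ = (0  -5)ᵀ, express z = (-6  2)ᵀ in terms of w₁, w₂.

z = -w₁ - 2w₂

Since w₁, w₂ are independent, the coefficients expressing z are uniquely determined by a linear system.
The system has the unique solution (a₁, a₂) = (-1, -2).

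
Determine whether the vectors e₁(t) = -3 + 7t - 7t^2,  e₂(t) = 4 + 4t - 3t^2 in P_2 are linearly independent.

Take coordinates with respect to the standard basis {1, t, t^2}.
Place the vectors as rows of a 2×3 matrix and reduce to echelon form.
The reduction yields 2 nonzero rows, so the rank is 2.
Since rank = 2 (the number of vectors), the set is linearly independent.

linearly independent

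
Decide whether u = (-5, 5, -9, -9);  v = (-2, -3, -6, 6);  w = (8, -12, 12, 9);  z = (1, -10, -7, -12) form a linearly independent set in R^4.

Form the 4×4 matrix with these as columns; its determinant is -1092.
A nonzero determinant means the columns are linearly independent.

linearly independent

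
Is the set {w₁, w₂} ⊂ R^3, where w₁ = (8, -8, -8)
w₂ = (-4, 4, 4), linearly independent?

Row-reduce the matrix whose columns are w₁, w₂.
The reduction yields 1 nonzero row, so the rank is 1.
Since rank 1 < 2, the set is linearly dependent.

linearly dependent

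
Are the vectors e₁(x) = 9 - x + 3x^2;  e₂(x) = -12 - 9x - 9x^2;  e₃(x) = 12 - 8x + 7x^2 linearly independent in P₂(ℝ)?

linearly independent

Take coordinates with respect to the standard basis {1, x, x^2}.
The matrix [e₁|e₂|e₃] has determinant -579.
A nonzero determinant means the columns are linearly independent.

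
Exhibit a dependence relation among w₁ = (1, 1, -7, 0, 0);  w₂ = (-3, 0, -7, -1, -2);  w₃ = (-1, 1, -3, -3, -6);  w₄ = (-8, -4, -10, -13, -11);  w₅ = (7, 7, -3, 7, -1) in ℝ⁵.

Write the vectors as columns of a matrix and find a nonzero vector in its null space.
One solution (up to scaling) is (1, 0, 2, -1, -1).

w₁ + 2w₃ - w₄ - w₅ = 0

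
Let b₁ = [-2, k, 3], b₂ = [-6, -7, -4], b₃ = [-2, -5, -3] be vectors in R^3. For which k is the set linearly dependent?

The set is linearly dependent precisely when det[b₁; b₂; b₃] = 0.
Expanding, det = 46 - 10*k.
Solving 46 - 10*k = 0 yields k = 23/5.

k = 23/5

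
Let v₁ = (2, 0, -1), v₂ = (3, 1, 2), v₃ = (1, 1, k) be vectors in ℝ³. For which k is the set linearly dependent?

The set is linearly dependent precisely when det[v₁; v₂; v₃] = 0.
The determinant works out to 2*k - 6.
Solving 2*k - 6 = 0 yields k = 3.

k = 3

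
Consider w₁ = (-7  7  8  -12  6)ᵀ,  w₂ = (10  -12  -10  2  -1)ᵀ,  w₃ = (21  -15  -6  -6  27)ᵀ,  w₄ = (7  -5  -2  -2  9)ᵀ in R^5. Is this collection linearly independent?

One vector is a scalar multiple of another, so the set is dependent.

linearly dependent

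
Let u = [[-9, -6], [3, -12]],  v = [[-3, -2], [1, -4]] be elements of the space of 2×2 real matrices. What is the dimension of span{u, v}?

1

Use coordinates relative to {E₁₁, E₁₂, E₂₁, E₂₂}.
Apply Gaussian elimination to the matrix whose rows are u, v.
The echelon form has 1 nonzero row, so the rank is 1.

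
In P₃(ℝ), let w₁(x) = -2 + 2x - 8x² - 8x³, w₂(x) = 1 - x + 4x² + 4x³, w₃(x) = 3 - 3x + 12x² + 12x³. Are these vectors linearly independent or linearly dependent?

Write each element as a coordinate vector in ℝ⁴ using {1, x, …, x³}.
One vector is a scalar multiple of another, so the set is dependent.

linearly dependent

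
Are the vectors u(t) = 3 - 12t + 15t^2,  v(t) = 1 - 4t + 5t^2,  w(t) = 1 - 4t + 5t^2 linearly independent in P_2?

Take coordinates with respect to the standard basis {1, t, t^2}.
Two of the vectors are equal, giving an immediate dependence.

linearly dependent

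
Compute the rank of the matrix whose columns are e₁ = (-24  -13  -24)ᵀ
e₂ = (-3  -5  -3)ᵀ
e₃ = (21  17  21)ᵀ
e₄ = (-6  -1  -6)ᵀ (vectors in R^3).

Form the matrix with e₁, e₂, e₃, e₄ as columns and reduce.
Reduction leaves 2 leading entries, giving rank 2.
(With 4 elements in a 3-dimensional space the rank is at most 3.)

rank 2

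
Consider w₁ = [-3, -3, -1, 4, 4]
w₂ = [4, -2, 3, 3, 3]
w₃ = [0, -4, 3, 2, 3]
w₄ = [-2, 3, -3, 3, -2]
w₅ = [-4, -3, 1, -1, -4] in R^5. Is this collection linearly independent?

Place the vectors as rows of a 5×5 matrix and reduce to echelon form.
The reduction yields 5 nonzero rows, so the rank is 5.
Since rank = 5 (the number of vectors), the set is linearly independent.

linearly independent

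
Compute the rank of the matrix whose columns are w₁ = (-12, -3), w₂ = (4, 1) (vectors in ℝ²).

1

Apply Gaussian elimination to the matrix whose rows are w₁, w₂.
Reduction leaves 1 leading entry, giving rank 1.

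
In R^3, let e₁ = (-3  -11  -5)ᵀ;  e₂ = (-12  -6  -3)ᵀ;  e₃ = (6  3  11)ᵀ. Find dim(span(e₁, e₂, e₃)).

dim = 3

Apply Gaussian elimination to the matrix whose rows are e₁, e₂, e₃.
Reduction leaves 3 leading entries, giving rank 3.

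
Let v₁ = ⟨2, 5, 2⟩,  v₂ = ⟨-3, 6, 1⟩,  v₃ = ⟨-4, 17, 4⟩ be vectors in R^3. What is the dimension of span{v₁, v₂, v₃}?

Form the matrix with v₁, v₂, v₃ as columns and reduce.
Exactly 2 pivots survive; hence the rank is 2.

dim = 2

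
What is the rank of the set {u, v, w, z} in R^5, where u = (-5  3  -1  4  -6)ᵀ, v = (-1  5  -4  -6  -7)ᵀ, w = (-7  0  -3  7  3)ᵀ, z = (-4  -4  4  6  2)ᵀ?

Form the matrix with u, v, w, z as columns and reduce.
There are 4 pivot columns, so rank = 4.

rank 4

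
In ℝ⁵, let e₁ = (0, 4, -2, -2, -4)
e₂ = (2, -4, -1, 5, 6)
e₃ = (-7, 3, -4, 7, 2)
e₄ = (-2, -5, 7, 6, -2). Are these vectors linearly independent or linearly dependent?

Row-reduce the matrix whose columns are e₁, e₂, e₃, e₄.
The reduction yields 4 nonzero rows, so the rank is 4.
Since rank = 4 (the number of vectors), the set is linearly independent.

linearly independent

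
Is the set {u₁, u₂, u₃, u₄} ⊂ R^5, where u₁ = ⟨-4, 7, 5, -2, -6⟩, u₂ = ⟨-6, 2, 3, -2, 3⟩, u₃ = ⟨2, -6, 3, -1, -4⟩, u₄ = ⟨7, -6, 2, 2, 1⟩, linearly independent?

linearly independent

Row-reduce the matrix whose columns are u₁, u₂, u₃, u₄.
The reduction yields 4 nonzero rows, so the rank is 4.
Since rank = 4 (the number of vectors), the set is linearly independent.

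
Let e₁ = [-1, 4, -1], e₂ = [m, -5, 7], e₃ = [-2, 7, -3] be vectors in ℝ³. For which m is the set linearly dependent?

The set is linearly dependent precisely when det[e₁; e₂; e₃] = 0.
Cofactor expansion gives det = 5*m - 12.
This vanishes exactly when m = 12/5.

m = 12/5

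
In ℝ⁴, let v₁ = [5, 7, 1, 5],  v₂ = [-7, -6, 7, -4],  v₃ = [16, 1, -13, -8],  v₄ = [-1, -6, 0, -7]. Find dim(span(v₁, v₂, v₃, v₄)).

Put the 4×4 matrix [v₁|v₂|v₃|v₄] into echelon form.
Exactly 3 pivots survive; hence the rank is 3.

dim = 3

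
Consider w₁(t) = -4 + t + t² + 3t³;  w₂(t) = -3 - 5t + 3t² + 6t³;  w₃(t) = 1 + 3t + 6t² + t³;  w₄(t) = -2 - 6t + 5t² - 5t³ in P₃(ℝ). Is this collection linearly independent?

linearly independent

Write each element as a coordinate vector in ℝ⁴ using {1, t, …, t³}.
The matrix [w₁|w₂|w₃|w₄] has determinant -2032.
A nonzero determinant means the columns are linearly independent.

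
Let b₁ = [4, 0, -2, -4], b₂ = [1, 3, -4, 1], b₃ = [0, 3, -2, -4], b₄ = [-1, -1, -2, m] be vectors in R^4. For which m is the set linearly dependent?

m = 15

Place the vectors as rows of a 4×4 matrix; dependence ⇔ determinant zero.
Cofactor expansion gives det = 18*m - 270.
Solving 18*m - 270 = 0 yields m = 15.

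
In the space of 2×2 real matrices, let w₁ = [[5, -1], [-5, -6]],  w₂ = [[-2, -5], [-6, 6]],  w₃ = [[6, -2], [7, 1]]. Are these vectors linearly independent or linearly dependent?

linearly independent

Take coordinates with respect to the standard basis {E₁₁, E₁₂, E₂₁, E₂₂}.
Place the vectors as rows of a 3×4 matrix and reduce to echelon form.
The reduction yields 3 nonzero rows, so the rank is 3.
Since rank = 3 (the number of vectors), the set is linearly independent.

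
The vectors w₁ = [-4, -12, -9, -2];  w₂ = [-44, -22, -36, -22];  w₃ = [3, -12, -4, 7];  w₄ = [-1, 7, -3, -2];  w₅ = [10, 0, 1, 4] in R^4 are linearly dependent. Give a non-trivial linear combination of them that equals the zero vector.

3w₁ - w₂ + 2w₄ - 3w₅ = 0

Set up α₁w₁ + … + α₅w₅ = 0 and solve the homogeneous system.
A generator of the null space is (3, -1, 0, 2, -3).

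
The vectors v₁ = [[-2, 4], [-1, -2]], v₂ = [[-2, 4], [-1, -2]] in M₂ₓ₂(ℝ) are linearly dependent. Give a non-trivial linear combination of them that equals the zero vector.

Take coordinates with respect to {E₁₁, E₁₂, E₂₁, E₂₂}.
Set up α₁v₁ + α₂v₂ = 0 and solve the homogeneous system.
A generator of the null space is (1, -1).

v₁ - v₂ = 0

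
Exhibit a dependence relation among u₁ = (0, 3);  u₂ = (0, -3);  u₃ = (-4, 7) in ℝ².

u₁ + u₂ = 0

Set up α₁u₁ + … + α₃u₃ = 0 and solve the homogeneous system.
A generator of the null space is (1, 1, 0).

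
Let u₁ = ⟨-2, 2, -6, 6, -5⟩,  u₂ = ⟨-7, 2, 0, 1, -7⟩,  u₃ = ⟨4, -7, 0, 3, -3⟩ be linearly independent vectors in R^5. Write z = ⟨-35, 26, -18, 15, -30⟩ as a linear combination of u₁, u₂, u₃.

Set up the augmented matrix [u₁ | u₂ | u₃ | z] and row-reduce.
Back-substitution yields (a₁, a₂, a₃) = (3, 3, -2).

z = 3u₁ + 3u₂ - 2u₃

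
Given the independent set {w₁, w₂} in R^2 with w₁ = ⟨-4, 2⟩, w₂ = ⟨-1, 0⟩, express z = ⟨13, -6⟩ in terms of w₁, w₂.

Set up the augmented matrix [w₁ | w₂ | z] and row-reduce.
The system has the unique solution (c₁, c₂) = (-3, -1).

z = -3w₁ - w₂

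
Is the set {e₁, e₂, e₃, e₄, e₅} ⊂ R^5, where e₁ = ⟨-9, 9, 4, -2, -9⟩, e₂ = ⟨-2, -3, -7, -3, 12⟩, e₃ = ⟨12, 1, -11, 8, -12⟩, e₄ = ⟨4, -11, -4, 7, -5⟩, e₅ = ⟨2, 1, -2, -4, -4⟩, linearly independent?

linearly independent

The matrix [e₁|e₂|e₃|e₄|e₅] has determinant 167561.
A nonzero determinant means the columns are linearly independent.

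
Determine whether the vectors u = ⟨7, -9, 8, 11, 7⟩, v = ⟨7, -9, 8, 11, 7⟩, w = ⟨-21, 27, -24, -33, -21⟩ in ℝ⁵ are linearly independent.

linearly dependent

Row-reduce the matrix whose columns are u, v, w.
The reduction yields 1 nonzero row, so the rank is 1.
Since rank 1 < 3, the set is linearly dependent.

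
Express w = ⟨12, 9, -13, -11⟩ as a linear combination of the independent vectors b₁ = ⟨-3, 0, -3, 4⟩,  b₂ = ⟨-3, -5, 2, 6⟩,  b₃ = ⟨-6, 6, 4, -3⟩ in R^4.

w = b₁ - 3b₂ - b₃

Set up the augmented matrix [b₁ | b₂ | b₃ | w] and row-reduce.
The system has the unique solution (α₁, α₂, α₃) = (1, -3, -1).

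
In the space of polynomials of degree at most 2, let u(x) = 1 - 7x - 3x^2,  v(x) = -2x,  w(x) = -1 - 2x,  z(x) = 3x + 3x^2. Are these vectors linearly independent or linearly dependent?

Take coordinates with respect to the standard basis {1, x, x^2}.
There are 4 vectors in a 3-dimensional space, so they cannot be linearly independent.

linearly dependent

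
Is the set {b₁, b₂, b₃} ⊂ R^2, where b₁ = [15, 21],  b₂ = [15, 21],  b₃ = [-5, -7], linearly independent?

linearly dependent

There are 3 vectors in a 2-dimensional space, so they cannot be linearly independent.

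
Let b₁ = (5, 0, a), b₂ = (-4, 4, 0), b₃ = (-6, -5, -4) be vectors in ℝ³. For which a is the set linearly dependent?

a = 20/11

The set is linearly dependent precisely when det[b₁; b₂; b₃] = 0.
Expanding, det = 44*a - 80.
This vanishes exactly when a = 20/11.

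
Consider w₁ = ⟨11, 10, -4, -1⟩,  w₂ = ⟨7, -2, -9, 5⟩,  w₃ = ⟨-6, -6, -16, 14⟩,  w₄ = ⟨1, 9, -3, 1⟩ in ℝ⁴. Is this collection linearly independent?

Form the 4×4 matrix with these as columns; its determinant is 0.
A zero determinant means the columns are linearly dependent.

linearly dependent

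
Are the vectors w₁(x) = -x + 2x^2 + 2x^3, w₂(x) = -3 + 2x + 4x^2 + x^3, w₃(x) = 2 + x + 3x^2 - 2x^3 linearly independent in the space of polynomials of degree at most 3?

linearly independent

Write each element as a coordinate vector in ℝ⁴ using {1, x, …, x^3}.
Row-reduce the matrix whose columns are w₁, w₂, w₃.
The reduction yields 3 nonzero rows, so the rank is 3.
Since rank = 3 (the number of vectors), the set is linearly independent.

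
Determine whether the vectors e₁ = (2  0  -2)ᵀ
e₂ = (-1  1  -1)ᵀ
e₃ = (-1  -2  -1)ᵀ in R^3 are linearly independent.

The matrix [e₁|e₂|e₃] has determinant -12.
A nonzero determinant means the columns are linearly independent.

linearly independent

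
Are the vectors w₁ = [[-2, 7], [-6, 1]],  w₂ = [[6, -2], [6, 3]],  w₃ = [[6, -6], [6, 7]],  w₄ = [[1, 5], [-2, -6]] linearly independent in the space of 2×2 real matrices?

Take coordinates with respect to the standard basis {E₁₁, E₁₂, E₂₁, E₂₂}.
Place the vectors as rows of a 4×4 matrix and reduce to echelon form.
The reduction yields 4 nonzero rows, so the rank is 4.
Since rank = 4 (the number of vectors), the set is linearly independent.

linearly independent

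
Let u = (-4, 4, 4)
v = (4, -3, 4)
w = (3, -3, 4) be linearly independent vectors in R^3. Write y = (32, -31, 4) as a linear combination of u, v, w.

y = -4u + v + 4w

Since u, v, w are independent, the coefficients expressing y are uniquely determined by a linear system.
Row-reducing the augmented matrix gives the unique coefficients (α₁, α₂, α₃) = (-4, 1, 4).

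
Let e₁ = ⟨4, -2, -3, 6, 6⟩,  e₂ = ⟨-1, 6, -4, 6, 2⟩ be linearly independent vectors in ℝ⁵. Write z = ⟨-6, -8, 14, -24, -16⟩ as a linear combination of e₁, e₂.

z = -2e₁ - 2e₂

Solve the system with e₁, e₂ as columns and z as the right-hand side.
Row-reducing the augmented matrix gives the unique coefficients (c₁, c₂) = (-2, -2).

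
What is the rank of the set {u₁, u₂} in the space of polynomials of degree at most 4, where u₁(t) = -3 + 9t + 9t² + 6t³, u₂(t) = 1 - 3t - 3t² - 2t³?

rank 1

Use coordinates relative to {1, t, …, t⁴}.
Apply Gaussian elimination to the matrix whose rows are u₁, u₂.
There is 1 pivot column, so rank = 1.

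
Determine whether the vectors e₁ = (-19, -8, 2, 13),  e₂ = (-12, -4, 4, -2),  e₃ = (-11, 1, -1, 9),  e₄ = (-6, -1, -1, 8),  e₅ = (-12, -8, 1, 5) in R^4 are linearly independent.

There are 5 vectors in a 4-dimensional space, so they cannot be linearly independent.

linearly dependent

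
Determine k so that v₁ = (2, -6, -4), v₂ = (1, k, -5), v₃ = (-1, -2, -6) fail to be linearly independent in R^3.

k = -39/8

The vectors are dependent exactly when the determinant of the matrix with rows v₁, v₂, v₃ vanishes.
The determinant works out to -16*k - 78.
Setting this to zero gives k = -39/8.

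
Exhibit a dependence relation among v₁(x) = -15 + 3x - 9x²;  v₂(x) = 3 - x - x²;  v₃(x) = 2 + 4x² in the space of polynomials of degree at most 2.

v₁ + 3v₂ + 3v₃ = 0

Pass to coordinate vectors relative to the basis {1, x, x²}.
Row-reduce the matrix with v₁, v₂, v₃ as columns; the null space gives the coefficients.
One solution (up to scaling) is (1, 3, 3).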